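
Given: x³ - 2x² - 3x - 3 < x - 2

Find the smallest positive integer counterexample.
Testing positive integers:
x = 1: LHS = 1³ - 2·1² - 3·1 - 3 = -7, RHS = 1 - 2 = -1; -7 < -1 — holds
x = 2: LHS = 2³ - 2·2² - 3·2 - 3 = -9, RHS = 2 - 2 = 0; -9 < 0 — holds
x = 3: LHS = 3³ - 2·3² - 3·3 - 3 = -3, RHS = 3 - 2 = 1; -3 < 1 — holds
x = 4: LHS = 4³ - 2·4² - 3·4 - 3 = 17, RHS = 4 - 2 = 2; 17 < 2 — FAILS  ← smallest positive counterexample

Answer: x = 4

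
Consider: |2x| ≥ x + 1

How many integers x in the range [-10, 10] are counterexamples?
Counterexamples in [-10, 10]: {0}.

Counting them gives 1 values.

Answer: 1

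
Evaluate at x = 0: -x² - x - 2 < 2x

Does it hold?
x = 0: LHS = -0² - 0 - 2 = -2, RHS = 2·0 = 0; -2 < 0 — holds

The relation is satisfied at x = 0.

Answer: Yes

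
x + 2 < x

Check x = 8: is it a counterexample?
Substitute x = 8 into the relation:
x = 8: LHS = 8 + 2 = 10; 10 < 8 — FAILS

Since the claim fails at x = 8, this value is a counterexample.

Answer: Yes, x = 8 is a counterexample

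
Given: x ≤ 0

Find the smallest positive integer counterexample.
Testing positive integers:
x = 1: 1 ≤ 0 — FAILS  ← smallest positive counterexample

Answer: x = 1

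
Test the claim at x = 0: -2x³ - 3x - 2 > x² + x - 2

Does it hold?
x = 0: LHS = -2·0³ - 3·0 - 2 = -2, RHS = 0² + 0 - 2 = -2; -2 > -2 — FAILS

The relation fails at x = 0, so x = 0 is a counterexample.

Answer: No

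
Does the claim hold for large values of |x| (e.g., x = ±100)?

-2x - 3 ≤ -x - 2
x = 100: LHS = -2·100 - 3 = -203, RHS = -100 - 2 = -102; -203 ≤ -102 — holds
x = -100: LHS = -2·(-100) - 3 = 197, RHS = -(-100) - 2 = 98; 197 ≤ 98 — FAILS

Answer: Partially: holds for x = 100, fails for x = -100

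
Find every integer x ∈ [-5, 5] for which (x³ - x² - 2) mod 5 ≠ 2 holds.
Holds for: {-5, -4, -2, -1, 0, 1, 3, 4, 5}
Fails for: {-3, 2}

Answer: {-5, -4, -2, -1, 0, 1, 3, 4, 5}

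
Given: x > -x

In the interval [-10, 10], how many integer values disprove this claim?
Counterexamples in [-10, 10]: {-10, -9, -8, -7, -6, -5, -4, -3, -2, -1, 0}.

Counting them gives 11 values.

Answer: 11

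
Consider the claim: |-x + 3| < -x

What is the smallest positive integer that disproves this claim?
Testing positive integers:
x = 1: LHS = |-1 + 3| = |2| = 2; 2 < -1 — FAILS  ← smallest positive counterexample

Answer: x = 1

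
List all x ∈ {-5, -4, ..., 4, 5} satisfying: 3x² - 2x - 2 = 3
Holds for: {-1}
Fails for: {-5, -4, -3, -2, 0, 1, 2, 3, 4, 5}

Answer: {-1}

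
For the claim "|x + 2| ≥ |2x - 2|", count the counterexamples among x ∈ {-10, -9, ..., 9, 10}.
Counterexamples in [-10, 10]: {-10, -9, -8, -7, -6, -5, -4, -3, -2, -1, 5, 6, 7, 8, 9, 10}.

Counting them gives 16 values.

Answer: 16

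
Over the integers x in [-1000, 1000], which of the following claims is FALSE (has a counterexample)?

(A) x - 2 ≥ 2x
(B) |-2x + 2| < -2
(A) x = 0: LHS = 0 - 2 = -2, RHS = 2·0 = 0; -2 ≥ 0 — FAILS
(B) x = 0: LHS = |-2·0 + 2| = |2| = 2; 2 < -2 — FAILS

Answer: Both A and B are false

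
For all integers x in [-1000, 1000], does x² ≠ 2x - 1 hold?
The claim fails at x = 1:
x = 1: LHS = 1² = 1, RHS = 2·1 - 1 = 1; 1 ≠ 1 — FAILS

Because a single integer refutes it, the statement is false.

Answer: False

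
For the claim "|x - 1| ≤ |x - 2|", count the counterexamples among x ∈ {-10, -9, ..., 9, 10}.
Counterexamples in [-10, 10]: {2, 3, 4, 5, 6, 7, 8, 9, 10}.

Counting them gives 9 values.

Answer: 9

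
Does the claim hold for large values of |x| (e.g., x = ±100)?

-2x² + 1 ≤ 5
x = 100: LHS = -2·100² + 1 = -19999; -19999 ≤ 5 — holds
x = -100: LHS = -2·(-100)² + 1 = -19999; -19999 ≤ 5 — holds

Answer: Yes, holds for both x = 100 and x = -100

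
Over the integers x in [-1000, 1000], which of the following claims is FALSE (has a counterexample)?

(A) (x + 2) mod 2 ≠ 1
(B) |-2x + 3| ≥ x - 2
(A) x = 1: LHS = (1 + 2) mod 2 = 3 mod 2 = 1; 1 ≠ 1 — FAILS

(B) Over all integers in [-1000, 1000], LHS − RHS is smallest at x = 2, where it equals 1:
x = 2: LHS = |-2·2 + 3| = |-1| = 1, RHS = 2 - 2 = 0; 1 ≥ 0 — holds
At the ends of the range:
x = -1000: LHS = |-2·(-1000) + 3| = |2003| = 2003, RHS = (-1000) - 2 = -1002; 2003 ≥ -1002 — holds
x = 1000: LHS = |-2·1000 + 3| = |-1997| = 1997, RHS = 1000 - 2 = 998; 1997 ≥ 998 — holds
Hence LHS − RHS is never negative, i.e. LHS ≥ RHS throughout, so the relation holds for every integer in [-1000, 1000].

Only (A) has a counterexample.

Answer: A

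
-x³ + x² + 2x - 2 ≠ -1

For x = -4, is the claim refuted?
Substitute x = -4 into the relation:
x = -4: LHS = -(-4)³ + (-4)² + 2·(-4) - 2 = 70; 70 ≠ -1 — holds

The relation holds at x = -4, so it is not a counterexample.

Answer: No, x = -4 is not a counterexample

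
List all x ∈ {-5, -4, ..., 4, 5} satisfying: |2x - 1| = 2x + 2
Track d = LHS − RHS over the integers in [-5, 5]. Equality would need d = 0, but d changes sign only between consecutive integers, jumping over 0:
x = -1: LHS = |2·(-1) - 1| = |-3| = 3, RHS = 2·(-1) + 2 = 0; 3 = 0 — FAILS  (d = 3)
x = 0: LHS = |2·0 - 1| = |-1| = 1, RHS = 2·0 + 2 = 2; 1 = 2 — FAILS  (d = -1)
Away from these crossings d keeps a constant sign, and checking every integer in [-5, 5] confirms d ≠ 0 throughout. Hence the two sides are never equal, so the claimed relation (=) fails for every integer in [-5, 5].

Answer: None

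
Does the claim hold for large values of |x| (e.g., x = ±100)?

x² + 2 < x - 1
x = 100: LHS = 100² + 2 = 10002, RHS = 100 - 1 = 99; 10002 < 99 — FAILS
x = -100: LHS = (-100)² + 2 = 10002, RHS = (-100) - 1 = -101; 10002 < -101 — FAILS

Answer: No, fails for both x = 100 and x = -100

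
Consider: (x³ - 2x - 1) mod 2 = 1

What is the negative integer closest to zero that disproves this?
Testing negative integers from -1 downward:
x = -1: LHS = ((-1)³ - 2·(-1) - 1) mod 2 = 0 mod 2 = 0; 0 = 1 — FAILS  ← closest negative counterexample to 0

Answer: x = -1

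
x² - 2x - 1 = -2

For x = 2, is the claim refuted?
Substitute x = 2 into the relation:
x = 2: LHS = 2² - 2·2 - 1 = -1; -1 = -2 — FAILS

Since the claim fails at x = 2, this value is a counterexample.

Answer: Yes, x = 2 is a counterexample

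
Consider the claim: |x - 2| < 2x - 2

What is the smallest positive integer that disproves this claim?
Testing positive integers:
x = 1: LHS = |1 - 2| = |-1| = 1, RHS = 2·1 - 2 = 0; 1 < 0 — FAILS  ← smallest positive counterexample

Answer: x = 1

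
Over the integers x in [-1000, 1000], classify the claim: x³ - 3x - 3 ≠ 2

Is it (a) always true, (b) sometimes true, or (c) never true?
Track d = LHS − RHS over the integers in [-1000, 1000]. Equality would need d = 0, but d changes sign only between consecutive integers, jumping over 0:
x = 2: LHS = 2³ - 3·2 - 3 = -1; -1 ≠ 2 — holds  (d = -3)
x = 3: LHS = 3³ - 3·3 - 3 = 15; 15 ≠ 2 — holds  (d = 13)
Away from these crossings d keeps a constant sign, and checking every integer in [-1000, 1000] confirms d ≠ 0 throughout. Hence the two sides are never equal, so the relation holds for every integer in [-1000, 1000].

No counterexample exists.

Answer: Always true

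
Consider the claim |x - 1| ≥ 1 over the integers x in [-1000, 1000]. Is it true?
The claim fails at x = 1:
x = 1: LHS = |1 - 1| = |0| = 0; 0 ≥ 1 — FAILS

Because a single integer refutes it, the statement is false.

Answer: False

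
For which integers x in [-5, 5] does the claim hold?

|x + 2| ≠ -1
An absolute value is never negative, so the left side is ≥ 0 for every x, while the right side is -1. Tightest case in [-5, 5] is x = -2:
x = -2: LHS = |(-2) + 2| = |0| = 0; 0 ≠ -1 — holds
Hence LHS − RHS is never 0, i.e. the two sides are never equal, so the relation holds for every integer in [-5, 5].

Answer: All integers in [-5, 5]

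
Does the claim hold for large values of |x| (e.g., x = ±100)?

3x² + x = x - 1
x = 100: LHS = 3·100² + 100 = 30100, RHS = 100 - 1 = 99; 30100 = 99 — FAILS
x = -100: LHS = 3·(-100)² + (-100) = 29900, RHS = (-100) - 1 = -101; 29900 = -101 — FAILS

Answer: No, fails for both x = 100 and x = -100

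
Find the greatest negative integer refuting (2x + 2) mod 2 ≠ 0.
Testing negative integers from -1 downward:
x = -1: LHS = (2·(-1) + 2) mod 2 = 0 mod 2 = 0; 0 ≠ 0 — FAILS  ← closest negative counterexample to 0

Answer: x = -1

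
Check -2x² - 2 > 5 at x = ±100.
x = 100: LHS = -2·100² - 2 = -20002; -20002 > 5 — FAILS
x = -100: LHS = -2·(-100)² - 2 = -20002; -20002 > 5 — FAILS

Answer: No, fails for both x = 100 and x = -100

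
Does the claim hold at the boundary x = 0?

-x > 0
x = 0: LHS = -0 = 0; 0 > 0 — FAILS

The relation fails at x = 0, so x = 0 is a counterexample.

Answer: No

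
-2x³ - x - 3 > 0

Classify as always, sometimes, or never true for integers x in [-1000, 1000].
Holds at x = -2: LHS = -2·(-2)³ - (-2) - 3 = 15; 15 > 0 — holds
Fails at x = 0: LHS = -2·0³ - 0 - 3 = -3; -3 > 0 — FAILS
It is satisfied by some integers in the range but not all.

Answer: Sometimes true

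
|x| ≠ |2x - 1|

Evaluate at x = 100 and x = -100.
x = 100: LHS = |100| = 100, RHS = |2·100 - 1| = |199| = 199; 100 ≠ 199 — holds
x = -100: LHS = |-100| = 100, RHS = |2·(-100) - 1| = |-201| = 201; 100 ≠ 201 — holds

Answer: Yes, holds for both x = 100 and x = -100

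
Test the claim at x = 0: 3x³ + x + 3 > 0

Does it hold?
x = 0: LHS = 3·0³ + 0 + 3 = 3; 3 > 0 — holds

The relation is satisfied at x = 0.

Answer: Yes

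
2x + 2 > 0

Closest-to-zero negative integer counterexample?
Testing negative integers from -1 downward:
x = -1: LHS = 2·(-1) + 2 = 0; 0 > 0 — FAILS  ← closest negative counterexample to 0

Answer: x = -1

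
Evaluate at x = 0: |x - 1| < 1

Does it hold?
x = 0: LHS = |0 - 1| = |-1| = 1; 1 < 1 — FAILS

The relation fails at x = 0, so x = 0 is a counterexample.

Answer: No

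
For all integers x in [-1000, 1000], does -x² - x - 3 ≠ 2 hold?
Over all integers in [-1000, 1000], LHS − RHS is always negative; it is closest to 0 at x = 0, where it equals -5:
x = 0: LHS = -0² - 0 - 3 = -3; -3 ≠ 2 — holds
At the ends of the range:
x = -1000: LHS = -(-1000)² - (-1000) - 3 = -999003; -999003 ≠ 2 — holds
x = 1000: LHS = -1000² - 1000 - 3 = -1001003; -1001003 ≠ 2 — holds
Hence LHS − RHS is never 0, i.e. the two sides are never equal, so the relation holds for every integer in [-1000, 1000].

No counterexample exists.

Answer: True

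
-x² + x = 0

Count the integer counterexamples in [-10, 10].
Counterexamples in [-10, 10]: {-10, -9, -8, -7, -6, -5, -4, -3, -2, -1, 2, 3, 4, 5, 6, 7, 8, 9, 10}.

Counting them gives 19 values.

Answer: 19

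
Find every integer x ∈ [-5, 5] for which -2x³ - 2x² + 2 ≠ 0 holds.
Track d = LHS − RHS over the integers in [-5, 5]. Equality would need d = 0, but d changes sign only between consecutive integers, jumping over 0:
x = 0: LHS = -2·0³ - 2·0² + 2 = 2; 2 ≠ 0 — holds  (d = 2)
x = 1: LHS = -2·1³ - 2·1² + 2 = -2; -2 ≠ 0 — holds  (d = -2)
Away from these crossings d keeps a constant sign, and checking every integer in [-5, 5] confirms d ≠ 0 throughout. Hence the two sides are never equal, so the relation holds for every integer in [-5, 5].

Answer: All integers in [-5, 5]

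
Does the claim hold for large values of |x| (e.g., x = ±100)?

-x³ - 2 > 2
x = 100: LHS = -100³ - 2 = -1000002; -1000002 > 2 — FAILS
x = -100: LHS = -(-100)³ - 2 = 999998; 999998 > 2 — holds

Answer: Partially: fails for x = 100, holds for x = -100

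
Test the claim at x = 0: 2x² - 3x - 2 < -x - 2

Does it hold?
x = 0: LHS = 2·0² - 3·0 - 2 = -2, RHS = -0 - 2 = -2; -2 < -2 — FAILS

The relation fails at x = 0, so x = 0 is a counterexample.

Answer: No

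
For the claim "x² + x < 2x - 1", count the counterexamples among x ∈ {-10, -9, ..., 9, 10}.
Counterexamples in [-10, 10]: {-10, -9, -8, -7, -6, -5, -4, -3, -2, -1, 0, 1, 2, 3, 4, 5, 6, 7, 8, 9, 10}.

Counting them gives 21 values.

Answer: 21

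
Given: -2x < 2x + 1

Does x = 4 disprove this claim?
Substitute x = 4 into the relation:
x = 4: LHS = -2·4 = -8, RHS = 2·4 + 1 = 9; -8 < 9 — holds

The claim holds here, so x = 4 is not a counterexample. (A counterexample exists elsewhere, e.g. x = -1.)

Answer: No, x = 4 is not a counterexample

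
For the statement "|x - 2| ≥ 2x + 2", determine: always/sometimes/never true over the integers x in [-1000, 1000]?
Holds at x = 0: LHS = |0 - 2| = |-2| = 2, RHS = 2·0 + 2 = 2; 2 ≥ 2 — holds
Fails at x = 1: LHS = |1 - 2| = |-1| = 1, RHS = 2·1 + 2 = 4; 1 ≥ 4 — FAILS
It is satisfied by some integers in the range but not all.

Answer: Sometimes true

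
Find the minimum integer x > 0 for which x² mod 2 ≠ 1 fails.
Testing positive integers:
x = 1: LHS = (1²) mod 2 = 1 mod 2 = 1; 1 ≠ 1 — FAILS  ← smallest positive counterexample

Answer: x = 1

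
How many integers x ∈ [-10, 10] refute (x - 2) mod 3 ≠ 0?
Counterexamples in [-10, 10]: {-10, -7, -4, -1, 2, 5, 8}.

Counting them gives 7 values.

Answer: 7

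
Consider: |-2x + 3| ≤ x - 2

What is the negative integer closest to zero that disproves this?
Testing negative integers from -1 downward:
x = -1: LHS = |-2·(-1) + 3| = |5| = 5, RHS = (-1) - 2 = -3; 5 ≤ -3 — FAILS  ← closest negative counterexample to 0

Answer: x = -1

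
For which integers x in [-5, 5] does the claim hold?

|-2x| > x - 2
Over all integers in [-5, 5], LHS − RHS is smallest at x = 0, where it equals 2:
x = 0: LHS = |-2·0| = |0| = 0, RHS = 0 - 2 = -2; 0 > -2 — holds
At the ends of the range:
x = -5: LHS = |-2·(-5)| = |10| = 10, RHS = (-5) - 2 = -7; 10 > -7 — holds
x = 5: LHS = |-2·5| = |-10| = 10, RHS = 5 - 2 = 3; 10 > 3 — holds
Hence LHS − RHS is never zero or negative, i.e. LHS > RHS throughout, so the relation holds for every integer in [-5, 5].

Answer: All integers in [-5, 5]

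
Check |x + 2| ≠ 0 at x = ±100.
x = 100: LHS = |100 + 2| = |102| = 102; 102 ≠ 0 — holds
x = -100: LHS = |(-100) + 2| = |-98| = 98; 98 ≠ 0 — holds

Answer: Yes, holds for both x = 100 and x = -100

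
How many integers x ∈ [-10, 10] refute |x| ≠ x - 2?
Over all integers in [-10, 10], LHS − RHS is always positive; it is smallest at x = 0, where it equals 2:
x = 0: LHS = |0| = 0, RHS = 0 - 2 = -2; 0 ≠ -2 — holds
At the ends of the range:
x = -10: LHS = |-10| = 10, RHS = (-10) - 2 = -12; 10 ≠ -12 — holds
x = 10: LHS = |10| = 10, RHS = 10 - 2 = 8; 10 ≠ 8 — holds
Hence LHS − RHS is never 0, i.e. the two sides are never equal, so the relation holds for every integer in [-10, 10].

No counterexample appears in that range.

Answer: 0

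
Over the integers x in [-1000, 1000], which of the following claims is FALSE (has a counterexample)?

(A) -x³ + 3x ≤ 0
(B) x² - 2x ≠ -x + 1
(A) x = 1: LHS = -1³ + 3·1 = 2; 2 ≤ 0 — FAILS

(B) Track d = LHS − RHS over the integers in [-1000, 1000]. Equality would need d = 0, but d changes sign only between consecutive integers, jumping over 0:
x = -1: LHS = (-1)² - 2·(-1) = 3, RHS = -(-1) + 1 = 2; 3 ≠ 2 — holds  (d = 1)
x = 0: LHS = 0² - 2·0 = 0, RHS = -0 + 1 = 1; 0 ≠ 1 — holds  (d = -1)
x = 1: LHS = 1² - 2·1 = -1, RHS = -1 + 1 = 0; -1 ≠ 0 — holds  (d = -1)
x = 2: LHS = 2² - 2·2 = 0, RHS = -2 + 1 = -1; 0 ≠ -1 — holds  (d = 1)
Away from these crossings d keeps a constant sign, and checking every integer in [-1000, 1000] confirms d ≠ 0 throughout. Hence the two sides are never equal, so the relation holds for every integer in [-1000, 1000].

Only (A) has a counterexample.

Answer: A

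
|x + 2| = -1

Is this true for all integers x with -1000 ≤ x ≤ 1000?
The claim fails at x = 0:
x = 0: LHS = |0 + 2| = |2| = 2; 2 = -1 — FAILS

Because a single integer refutes it, the statement is false.

Answer: False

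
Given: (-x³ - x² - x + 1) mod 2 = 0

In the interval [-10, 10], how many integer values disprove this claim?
Counterexamples in [-10, 10]: {-10, -8, -6, -4, -2, 0, 2, 4, 6, 8, 10}.

Counting them gives 11 values.

Answer: 11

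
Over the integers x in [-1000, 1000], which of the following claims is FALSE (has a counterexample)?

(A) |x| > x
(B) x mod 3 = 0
(A) x = 0: LHS = |0| = 0; 0 > 0 — FAILS
(B) x = 1: LHS = 1 mod 3 = 1; 1 = 0 — FAILS

Answer: Both A and B are false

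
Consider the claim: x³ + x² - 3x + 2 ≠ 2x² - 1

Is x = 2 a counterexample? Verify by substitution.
Substitute x = 2 into the relation:
x = 2: LHS = 2³ + 2² - 3·2 + 2 = 8, RHS = 2·2² - 1 = 7; 8 ≠ 7 — holds

The claim holds here, so x = 2 is not a counterexample. (A counterexample exists elsewhere, e.g. x = 1.)

Answer: No, x = 2 is not a counterexample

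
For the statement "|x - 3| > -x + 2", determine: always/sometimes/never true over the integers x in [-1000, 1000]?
Over all integers in [-1000, 1000], LHS − RHS is smallest at x = 0, where it equals 1:
x = 0: LHS = |0 - 3| = |-3| = 3, RHS = -0 + 2 = 2; 3 > 2 — holds
At the ends of the range:
x = -1000: LHS = |(-1000) - 3| = |-1003| = 1003, RHS = -(-1000) + 2 = 1002; 1003 > 1002 — holds
x = 1000: LHS = |1000 - 3| = |997| = 997, RHS = -1000 + 2 = -998; 997 > -998 — holds
Hence LHS − RHS is never zero or negative, i.e. LHS > RHS throughout, so the relation holds for every integer in [-1000, 1000].

No counterexample exists.

Answer: Always true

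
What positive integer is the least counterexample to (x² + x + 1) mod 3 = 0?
Testing positive integers:
x = 1: LHS = (1² + 1 + 1) mod 3 = 3 mod 3 = 0; 0 = 0 — holds
x = 2: LHS = (2² + 2 + 1) mod 3 = 7 mod 3 = 1; 1 = 0 — FAILS  ← smallest positive counterexample

Answer: x = 2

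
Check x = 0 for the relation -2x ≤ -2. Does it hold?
x = 0: LHS = -2·0 = 0; 0 ≤ -2 — FAILS

The relation fails at x = 0, so x = 0 is a counterexample.

Answer: No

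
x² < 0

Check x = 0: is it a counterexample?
Substitute x = 0 into the relation:
x = 0: LHS = 0² = 0; 0 < 0 — FAILS

Since the claim fails at x = 0, this value is a counterexample.

Answer: Yes, x = 0 is a counterexample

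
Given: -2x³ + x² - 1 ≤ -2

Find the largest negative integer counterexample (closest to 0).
Testing negative integers from -1 downward:
x = -1: LHS = -2·(-1)³ + (-1)² - 1 = 2; 2 ≤ -2 — FAILS  ← closest negative counterexample to 0

Answer: x = -1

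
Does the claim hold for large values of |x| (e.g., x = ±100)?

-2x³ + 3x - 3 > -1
x = 100: LHS = -2·100³ + 3·100 - 3 = -1999703; -1999703 > -1 — FAILS
x = -100: LHS = -2·(-100)³ + 3·(-100) - 3 = 1999697; 1999697 > -1 — holds

Answer: Partially: fails for x = 100, holds for x = -100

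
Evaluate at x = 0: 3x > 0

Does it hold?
x = 0: LHS = 3·0 = 0; 0 > 0 — FAILS

The relation fails at x = 0, so x = 0 is a counterexample.

Answer: No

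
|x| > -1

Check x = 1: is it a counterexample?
Substitute x = 1 into the relation:
x = 1: LHS = |1| = 1; 1 > -1 — holds

The relation holds at x = 1, so it is not a counterexample.

Answer: No, x = 1 is not a counterexample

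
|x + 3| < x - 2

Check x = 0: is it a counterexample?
Substitute x = 0 into the relation:
x = 0: LHS = |0 + 3| = |3| = 3, RHS = 0 - 2 = -2; 3 < -2 — FAILS

Since the claim fails at x = 0, this value is a counterexample.

Answer: Yes, x = 0 is a counterexample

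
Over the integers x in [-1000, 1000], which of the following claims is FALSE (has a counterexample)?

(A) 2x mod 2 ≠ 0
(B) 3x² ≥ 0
(A) x = 0: LHS = (2·0) mod 2 = 0 mod 2 = 0; 0 ≠ 0 — FAILS

(B) Over all integers in [-1000, 1000], LHS − RHS is smallest at x = 0, where it equals 0:
x = 0: LHS = 3·0² = 0; 0 ≥ 0 — holds
At the ends of the range:
x = -1000: LHS = 3·(-1000)² = 3000000; 3000000 ≥ 0 — holds
x = 1000: LHS = 3·1000² = 3000000; 3000000 ≥ 0 — holds
Hence LHS − RHS is never negative, i.e. LHS ≥ RHS throughout, so the relation holds for every integer in [-1000, 1000].

Only (A) has a counterexample.

Answer: A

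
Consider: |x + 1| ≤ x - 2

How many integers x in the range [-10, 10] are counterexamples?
Counterexamples in [-10, 10]: {-10, -9, -8, -7, -6, -5, -4, -3, -2, -1, 0, 1, 2, 3, 4, 5, 6, 7, 8, 9, 10}.

Counting them gives 21 values.

Answer: 21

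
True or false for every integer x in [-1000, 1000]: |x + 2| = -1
The claim fails at x = 0:
x = 0: LHS = |0 + 2| = |2| = 2; 2 = -1 — FAILS

Because a single integer refutes it, the statement is false.

Answer: False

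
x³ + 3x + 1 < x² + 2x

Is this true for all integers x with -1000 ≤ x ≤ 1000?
The claim fails at x = 0:
x = 0: LHS = 0³ + 3·0 + 1 = 1, RHS = 0² + 2·0 = 0; 1 < 0 — FAILS

Because a single integer refutes it, the statement is false.

Answer: False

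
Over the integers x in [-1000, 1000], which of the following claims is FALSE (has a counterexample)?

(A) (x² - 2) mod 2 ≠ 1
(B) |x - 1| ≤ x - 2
(A) x = 1: LHS = (1² - 2) mod 2 = (-1) mod 2 = 1; 1 ≠ 1 — FAILS
(B) x = 0: LHS = |0 - 1| = |-1| = 1, RHS = 0 - 2 = -2; 1 ≤ -2 — FAILS

Answer: Both A and B are false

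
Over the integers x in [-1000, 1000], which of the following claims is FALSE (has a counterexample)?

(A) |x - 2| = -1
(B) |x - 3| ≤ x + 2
(A) x = 0: LHS = |0 - 2| = |-2| = 2; 2 = -1 — FAILS
(B) x = 0: LHS = |0 - 3| = |-3| = 3, RHS = 0 + 2 = 2; 3 ≤ 2 — FAILS

Answer: Both A and B are false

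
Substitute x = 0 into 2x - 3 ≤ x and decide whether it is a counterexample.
Substitute x = 0 into the relation:
x = 0: LHS = 2·0 - 3 = -3; -3 ≤ 0 — holds

The claim holds here, so x = 0 is not a counterexample. (A counterexample exists elsewhere, e.g. x = 4.)

Answer: No, x = 0 is not a counterexample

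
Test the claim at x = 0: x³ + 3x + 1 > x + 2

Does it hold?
x = 0: LHS = 0³ + 3·0 + 1 = 1, RHS = 0 + 2 = 2; 1 > 2 — FAILS

The relation fails at x = 0, so x = 0 is a counterexample.

Answer: No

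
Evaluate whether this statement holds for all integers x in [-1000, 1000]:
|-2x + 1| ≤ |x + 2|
The claim fails at x = -1:
x = -1: LHS = |-2·(-1) + 1| = |3| = 3, RHS = |(-1) + 2| = |1| = 1; 3 ≤ 1 — FAILS

Because a single integer refutes it, the statement is false.

Answer: False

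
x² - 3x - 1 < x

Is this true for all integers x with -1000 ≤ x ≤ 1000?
The claim fails at x = -1:
x = -1: LHS = (-1)² - 3·(-1) - 1 = 3; 3 < -1 — FAILS

Because a single integer refutes it, the statement is false.

Answer: False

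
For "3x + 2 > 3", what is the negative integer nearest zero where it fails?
Testing negative integers from -1 downward:
x = -1: LHS = 3·(-1) + 2 = -1; -1 > 3 — FAILS  ← closest negative counterexample to 0

Answer: x = -1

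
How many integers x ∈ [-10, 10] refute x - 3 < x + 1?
Over all integers in [-10, 10], LHS − RHS is largest at x = 0, where it equals -4:
x = 0: LHS = 0 - 3 = -3, RHS = 0 + 1 = 1; -3 < 1 — holds
At the ends of the range:
x = -10: LHS = (-10) - 3 = -13, RHS = (-10) + 1 = -9; -13 < -9 — holds
x = 10: LHS = 10 - 3 = 7, RHS = 10 + 1 = 11; 7 < 11 — holds
Hence LHS − RHS is never zero or positive, i.e. LHS < RHS throughout, so the relation holds for every integer in [-10, 10].

No counterexample appears in that range.

Answer: 0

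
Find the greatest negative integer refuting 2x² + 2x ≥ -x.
Testing negative integers from -1 downward:
x = -1: LHS = 2·(-1)² + 2·(-1) = 0, RHS = -(-1) = 1; 0 ≥ 1 — FAILS  ← closest negative counterexample to 0

Answer: x = -1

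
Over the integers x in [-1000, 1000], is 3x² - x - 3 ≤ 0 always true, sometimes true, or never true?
Holds at x = 0: LHS = 3·0² - 0 - 3 = -3; -3 ≤ 0 — holds
Fails at x = -1: LHS = 3·(-1)² - (-1) - 3 = 1; 1 ≤ 0 — FAILS
It is satisfied by some integers in the range but not all.

Answer: Sometimes true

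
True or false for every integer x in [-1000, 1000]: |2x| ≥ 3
The claim fails at x = 0:
x = 0: LHS = |2·0| = |0| = 0; 0 ≥ 3 — FAILS

Because a single integer refutes it, the statement is false.

Answer: False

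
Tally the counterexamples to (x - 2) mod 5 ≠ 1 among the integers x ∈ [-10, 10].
Counterexamples in [-10, 10]: {-7, -2, 3, 8}.

Counting them gives 4 values.

Answer: 4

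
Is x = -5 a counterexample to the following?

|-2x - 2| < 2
Substitute x = -5 into the relation:
x = -5: LHS = |-2·(-5) - 2| = |8| = 8; 8 < 2 — FAILS

Since the claim fails at x = -5, this value is a counterexample.

Answer: Yes, x = -5 is a counterexample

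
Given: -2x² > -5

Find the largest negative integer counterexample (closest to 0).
Testing negative integers from -1 downward:
x = -1: LHS = -2·(-1)² = -2; -2 > -5 — holds
x = -2: LHS = -2·(-2)² = -8; -8 > -5 — FAILS  ← closest negative counterexample to 0

Answer: x = -2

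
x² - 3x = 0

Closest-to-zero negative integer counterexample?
Testing negative integers from -1 downward:
x = -1: LHS = (-1)² - 3·(-1) = 4; 4 = 0 — FAILS  ← closest negative counterexample to 0

Answer: x = -1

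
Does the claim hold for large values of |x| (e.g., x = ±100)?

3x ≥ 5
x = 100: LHS = 3·100 = 300; 300 ≥ 5 — holds
x = -100: LHS = 3·(-100) = -300; -300 ≥ 5 — FAILS

Answer: Partially: holds for x = 100, fails for x = -100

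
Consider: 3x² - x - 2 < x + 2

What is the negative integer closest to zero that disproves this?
Testing negative integers from -1 downward:
x = -1: LHS = 3·(-1)² - (-1) - 2 = 2, RHS = (-1) + 2 = 1; 2 < 1 — FAILS  ← closest negative counterexample to 0

Answer: x = -1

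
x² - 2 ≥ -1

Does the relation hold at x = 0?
x = 0: LHS = 0² - 2 = -2; -2 ≥ -1 — FAILS

The relation fails at x = 0, so x = 0 is a counterexample.

Answer: No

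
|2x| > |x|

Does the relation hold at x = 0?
x = 0: LHS = |2·0| = |0| = 0, RHS = |0| = 0; 0 > 0 — FAILS

The relation fails at x = 0, so x = 0 is a counterexample.

Answer: No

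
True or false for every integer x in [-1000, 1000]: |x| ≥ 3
The claim fails at x = 0:
x = 0: LHS = |0| = 0; 0 ≥ 3 — FAILS

Because a single integer refutes it, the statement is false.

Answer: False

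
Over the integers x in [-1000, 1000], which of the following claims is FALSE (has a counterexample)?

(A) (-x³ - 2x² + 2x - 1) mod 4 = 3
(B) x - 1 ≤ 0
(A) x = 1: LHS = (-1³ - 2·1² + 2·1 - 1) mod 4 = (-2) mod 4 = 2; 2 = 3 — FAILS
(B) x = 2: LHS = 2 - 1 = 1; 1 ≤ 0 — FAILS

Answer: Both A and B are false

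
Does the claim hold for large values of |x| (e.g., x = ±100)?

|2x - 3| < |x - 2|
x = 100: LHS = |2·100 - 3| = |197| = 197, RHS = |100 - 2| = |98| = 98; 197 < 98 — FAILS
x = -100: LHS = |2·(-100) - 3| = |-203| = 203, RHS = |(-100) - 2| = |-102| = 102; 203 < 102 — FAILS

Answer: No, fails for both x = 100 and x = -100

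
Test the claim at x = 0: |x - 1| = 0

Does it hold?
x = 0: LHS = |0 - 1| = |-1| = 1; 1 = 0 — FAILS

The relation fails at x = 0, so x = 0 is a counterexample.

Answer: No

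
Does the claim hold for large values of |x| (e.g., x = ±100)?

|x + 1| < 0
x = 100: LHS = |100 + 1| = |101| = 101; 101 < 0 — FAILS
x = -100: LHS = |(-100) + 1| = |-99| = 99; 99 < 0 — FAILS

Answer: No, fails for both x = 100 and x = -100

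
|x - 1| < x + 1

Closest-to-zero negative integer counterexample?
Testing negative integers from -1 downward:
x = -1: LHS = |(-1) - 1| = |-2| = 2, RHS = (-1) + 1 = 0; 2 < 0 — FAILS  ← closest negative counterexample to 0

Answer: x = -1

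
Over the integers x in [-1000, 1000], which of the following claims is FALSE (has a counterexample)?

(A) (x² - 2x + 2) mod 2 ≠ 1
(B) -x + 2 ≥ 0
(A) x = 1: LHS = (1² - 2·1 + 2) mod 2 = 1 mod 2 = 1; 1 ≠ 1 — FAILS
(B) x = 3: LHS = -3 + 2 = -1; -1 ≥ 0 — FAILS

Answer: Both A and B are false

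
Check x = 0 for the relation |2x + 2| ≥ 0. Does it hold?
x = 0: LHS = |2·0 + 2| = |2| = 2; 2 ≥ 0 — holds

The relation is satisfied at x = 0.

Answer: Yes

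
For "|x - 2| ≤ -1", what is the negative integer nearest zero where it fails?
Testing negative integers from -1 downward:
x = -1: LHS = |(-1) - 2| = |-3| = 3; 3 ≤ -1 — FAILS  ← closest negative counterexample to 0

Answer: x = -1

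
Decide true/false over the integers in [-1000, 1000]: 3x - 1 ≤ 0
The claim fails at x = 1:
x = 1: LHS = 3·1 - 1 = 2; 2 ≤ 0 — FAILS

Because a single integer refutes it, the statement is false.

Answer: False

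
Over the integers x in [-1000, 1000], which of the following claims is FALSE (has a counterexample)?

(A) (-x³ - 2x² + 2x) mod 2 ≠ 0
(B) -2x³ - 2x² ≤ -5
(A) x = 0: LHS = (-0³ - 2·0² + 2·0) mod 2 = 0 mod 2 = 0; 0 ≠ 0 — FAILS
(B) x = 0: LHS = -2·0³ - 2·0² = 0; 0 ≤ -5 — FAILS

Answer: Both A and B are false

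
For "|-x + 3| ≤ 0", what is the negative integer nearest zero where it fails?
Testing negative integers from -1 downward:
x = -1: LHS = |-(-1) + 3| = |4| = 4; 4 ≤ 0 — FAILS  ← closest negative counterexample to 0

Answer: x = -1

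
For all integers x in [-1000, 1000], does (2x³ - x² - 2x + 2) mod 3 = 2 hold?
The claim fails at x = 1:
x = 1: LHS = (2·1³ - 1² - 2·1 + 2) mod 3 = 1 mod 3 = 1; 1 = 2 — FAILS

Because a single integer refutes it, the statement is false.

Answer: False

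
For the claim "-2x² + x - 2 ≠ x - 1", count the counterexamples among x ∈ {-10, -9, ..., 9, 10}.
Over all integers in [-10, 10], LHS − RHS is always negative; it is closest to 0 at x = 0, where it equals -1:
x = 0: LHS = -2·0² + 0 - 2 = -2, RHS = 0 - 1 = -1; -2 ≠ -1 — holds
At the ends of the range:
x = -10: LHS = -2·(-10)² + (-10) - 2 = -212, RHS = (-10) - 1 = -11; -212 ≠ -11 — holds
x = 10: LHS = -2·10² + 10 - 2 = -192, RHS = 10 - 1 = 9; -192 ≠ 9 — holds
Hence LHS − RHS is never 0, i.e. the two sides are never equal, so the relation holds for every integer in [-10, 10].

No counterexample appears in that range.

Answer: 0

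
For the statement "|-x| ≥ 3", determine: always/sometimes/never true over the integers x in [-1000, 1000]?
Holds at x = 3: LHS = |-3| = 3; 3 ≥ 3 — holds
Fails at x = 0: LHS = |-0| = |0| = 0; 0 ≥ 3 — FAILS
It is satisfied by some integers in the range but not all.

Answer: Sometimes true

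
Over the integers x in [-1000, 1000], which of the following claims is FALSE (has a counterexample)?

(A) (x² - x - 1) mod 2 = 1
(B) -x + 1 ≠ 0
(A) For a polynomial with integer coefficients, its value mod 2 depends only on x mod 2, so it suffices to check one representative of each residue class, x = 0, 1:
x = 0: LHS = (0² - 0 - 1) mod 2 = (-1) mod 2 = 1; 1 = 1 — holds
x = 1: LHS = (1² - 1 - 1) mod 2 = (-1) mod 2 = 1; 1 = 1 — holds
The relation holds in every residue class, so the relation holds for every integer in [-1000, 1000].

(B) x = 1: LHS = -1 + 1 = 0; 0 ≠ 0 — FAILS

Only (B) has a counterexample.

Answer: B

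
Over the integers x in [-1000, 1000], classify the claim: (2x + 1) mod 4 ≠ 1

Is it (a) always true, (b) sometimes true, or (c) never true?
Holds at x = 1: LHS = (2·1 + 1) mod 4 = 3 mod 4 = 3; 3 ≠ 1 — holds
Fails at x = 0: LHS = (2·0 + 1) mod 4 = 1 mod 4 = 1; 1 ≠ 1 — FAILS
It is satisfied by some integers in the range but not all.

Answer: Sometimes true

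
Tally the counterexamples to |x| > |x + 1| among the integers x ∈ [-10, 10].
Counterexamples in [-10, 10]: {0, 1, 2, 3, 4, 5, 6, 7, 8, 9, 10}.

Counting them gives 11 values.

Answer: 11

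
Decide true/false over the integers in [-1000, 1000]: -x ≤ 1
The claim fails at x = -2:
x = -2: LHS = -(-2) = 2; 2 ≤ 1 — FAILS

Because a single integer refutes it, the statement is false.

Answer: False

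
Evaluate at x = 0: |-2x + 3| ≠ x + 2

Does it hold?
x = 0: LHS = |-2·0 + 3| = |3| = 3, RHS = 0 + 2 = 2; 3 ≠ 2 — holds

The relation is satisfied at x = 0.

Answer: Yes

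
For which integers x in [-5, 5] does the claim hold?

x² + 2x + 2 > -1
Over all integers in [-5, 5], LHS − RHS is smallest at x = -1, where it equals 2:
x = -1: LHS = (-1)² + 2·(-1) + 2 = 1; 1 > -1 — holds
At the ends of the range:
x = -5: LHS = (-5)² + 2·(-5) + 2 = 17; 17 > -1 — holds
x = 5: LHS = 5² + 2·5 + 2 = 37; 37 > -1 — holds
Hence LHS − RHS is never zero or negative, i.e. LHS > RHS throughout, so the relation holds for every integer in [-5, 5].

Answer: All integers in [-5, 5]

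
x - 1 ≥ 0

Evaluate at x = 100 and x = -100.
x = 100: LHS = 100 - 1 = 99; 99 ≥ 0 — holds
x = -100: LHS = (-100) - 1 = -101; -101 ≥ 0 — FAILS

Answer: Partially: holds for x = 100, fails for x = -100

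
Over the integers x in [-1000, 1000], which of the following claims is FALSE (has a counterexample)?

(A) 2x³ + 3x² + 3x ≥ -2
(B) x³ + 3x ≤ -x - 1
(A) x = -2: LHS = 2·(-2)³ + 3·(-2)² + 3·(-2) = -10; -10 ≥ -2 — FAILS
(B) x = 0: LHS = 0³ + 3·0 = 0, RHS = -0 - 1 = -1; 0 ≤ -1 — FAILS

Answer: Both A and B are false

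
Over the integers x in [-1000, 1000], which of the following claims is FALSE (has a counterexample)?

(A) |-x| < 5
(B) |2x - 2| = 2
(A) x = 5: LHS = |-5| = 5; 5 < 5 — FAILS
(B) x = 1: LHS = |2·1 - 2| = |0| = 0; 0 = 2 — FAILS

Answer: Both A and B are false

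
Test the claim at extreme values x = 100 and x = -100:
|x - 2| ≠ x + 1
x = 100: LHS = |100 - 2| = |98| = 98, RHS = 100 + 1 = 101; 98 ≠ 101 — holds
x = -100: LHS = |(-100) - 2| = |-102| = 102, RHS = (-100) + 1 = -99; 102 ≠ -99 — holds

Answer: Yes, holds for both x = 100 and x = -100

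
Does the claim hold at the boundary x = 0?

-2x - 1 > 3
x = 0: LHS = -2·0 - 1 = -1; -1 > 3 — FAILS

The relation fails at x = 0, so x = 0 is a counterexample.

Answer: No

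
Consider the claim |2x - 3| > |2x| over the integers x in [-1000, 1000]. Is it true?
The claim fails at x = 1:
x = 1: LHS = |2·1 - 3| = |-1| = 1, RHS = |2·1| = |2| = 2; 1 > 2 — FAILS

Because a single integer refutes it, the statement is false.

Answer: False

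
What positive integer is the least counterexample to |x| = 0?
Testing positive integers:
x = 1: LHS = |1| = 1; 1 = 0 — FAILS  ← smallest positive counterexample

Answer: x = 1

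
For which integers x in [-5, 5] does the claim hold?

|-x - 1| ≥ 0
An absolute value is never negative, so the left side is ≥ 0 for every x, while the right side is 0. Tightest case in [-5, 5] is x = -1:
x = -1: LHS = |-(-1) - 1| = |0| = 0; 0 ≥ 0 — holds
Hence LHS − RHS is never negative, i.e. LHS ≥ RHS throughout, so the relation holds for every integer in [-5, 5].

Answer: All integers in [-5, 5]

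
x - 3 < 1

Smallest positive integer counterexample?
Testing positive integers:
x = 1: LHS = 1 - 3 = -2; -2 < 1 — holds
x = 2: LHS = 2 - 3 = -1; -1 < 1 — holds
x = 3: LHS = 3 - 3 = 0; 0 < 1 — holds
x = 4: LHS = 4 - 3 = 1; 1 < 1 — FAILS  ← smallest positive counterexample

Answer: x = 4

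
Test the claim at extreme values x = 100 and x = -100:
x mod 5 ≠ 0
x = 100: LHS = 100 mod 5 = 0; 0 ≠ 0 — FAILS
x = -100: LHS = (-100) mod 5 = 0; 0 ≠ 0 — FAILS

Answer: No, fails for both x = 100 and x = -100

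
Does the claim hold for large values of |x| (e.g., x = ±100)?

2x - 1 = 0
x = 100: LHS = 2·100 - 1 = 199; 199 = 0 — FAILS
x = -100: LHS = 2·(-100) - 1 = -201; -201 = 0 — FAILS

Answer: No, fails for both x = 100 and x = -100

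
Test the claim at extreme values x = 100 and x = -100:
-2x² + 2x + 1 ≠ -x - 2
x = 100: LHS = -2·100² + 2·100 + 1 = -19799, RHS = -100 - 2 = -102; -19799 ≠ -102 — holds
x = -100: LHS = -2·(-100)² + 2·(-100) + 1 = -20199, RHS = -(-100) - 2 = 98; -20199 ≠ 98 — holds

Answer: Yes, holds for both x = 100 and x = -100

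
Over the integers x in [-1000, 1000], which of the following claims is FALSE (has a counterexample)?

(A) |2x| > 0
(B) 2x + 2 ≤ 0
(A) x = 0: LHS = |2·0| = |0| = 0; 0 > 0 — FAILS
(B) x = 0: LHS = 2·0 + 2 = 2; 2 ≤ 0 — FAILS

Answer: Both A and B are false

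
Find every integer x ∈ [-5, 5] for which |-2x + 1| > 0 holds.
Over all integers in [-5, 5], LHS − RHS is smallest at x = 0, where it equals 1:
x = 0: LHS = |-2·0 + 1| = |1| = 1; 1 > 0 — holds
At the ends of the range:
x = -5: LHS = |-2·(-5) + 1| = |11| = 11; 11 > 0 — holds
x = 5: LHS = |-2·5 + 1| = |-9| = 9; 9 > 0 — holds
Hence LHS − RHS is never zero or negative, i.e. LHS > RHS throughout, so the relation holds for every integer in [-5, 5].

Answer: All integers in [-5, 5]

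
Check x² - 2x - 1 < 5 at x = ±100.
x = 100: LHS = 100² - 2·100 - 1 = 9799; 9799 < 5 — FAILS
x = -100: LHS = (-100)² - 2·(-100) - 1 = 10199; 10199 < 5 — FAILS

Answer: No, fails for both x = 100 and x = -100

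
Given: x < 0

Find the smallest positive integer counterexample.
Testing positive integers:
x = 1: 1 < 0 — FAILS  ← smallest positive counterexample

Answer: x = 1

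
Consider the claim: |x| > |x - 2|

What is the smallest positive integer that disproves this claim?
Testing positive integers:
x = 1: LHS = |1| = 1, RHS = |1 - 2| = |-1| = 1; 1 > 1 — FAILS  ← smallest positive counterexample

Answer: x = 1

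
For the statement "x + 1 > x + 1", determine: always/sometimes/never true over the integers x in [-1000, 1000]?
Over all integers in [-1000, 1000], LHS − RHS is largest at x = 0, where it equals 0:
x = 0: LHS = 0 + 1 = 1, RHS = 0 + 1 = 1; 1 > 1 — FAILS
At the ends of the range:
x = -1000: LHS = (-1000) + 1 = -999, RHS = (-1000) + 1 = -999; -999 > -999 — FAILS
x = 1000: LHS = 1000 + 1 = 1001, RHS = 1000 + 1 = 1001; 1001 > 1001 — FAILS
Hence LHS − RHS is never positive, i.e. LHS ≤ RHS throughout, so the claimed relation (>) fails for every integer in [-1000, 1000].

No integer in the range satisfies it.

Answer: Never true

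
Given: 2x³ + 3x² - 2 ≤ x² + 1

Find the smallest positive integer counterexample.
Testing positive integers:
x = 1: LHS = 2·1³ + 3·1² - 2 = 3, RHS = 1² + 1 = 2; 3 ≤ 2 — FAILS  ← smallest positive counterexample

Answer: x = 1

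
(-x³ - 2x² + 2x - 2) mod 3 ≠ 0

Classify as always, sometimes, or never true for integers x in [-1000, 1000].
Holds at x = 0: LHS = (-0³ - 2·0² + 2·0 - 2) mod 3 = (-2) mod 3 = 1; 1 ≠ 0 — holds
Fails at x = 1: LHS = (-1³ - 2·1² + 2·1 - 2) mod 3 = (-3) mod 3 = 0; 0 ≠ 0 — FAILS
It is satisfied by some integers in the range but not all.

Answer: Sometimes true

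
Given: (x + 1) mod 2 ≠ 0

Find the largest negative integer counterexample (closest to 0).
Testing negative integers from -1 downward:
x = -1: LHS = ((-1) + 1) mod 2 = 0 mod 2 = 0; 0 ≠ 0 — FAILS  ← closest negative counterexample to 0

Answer: x = -1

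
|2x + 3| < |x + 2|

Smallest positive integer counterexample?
Testing positive integers:
x = 1: LHS = |2·1 + 3| = |5| = 5, RHS = |1 + 2| = |3| = 3; 5 < 3 — FAILS  ← smallest positive counterexample

Answer: x = 1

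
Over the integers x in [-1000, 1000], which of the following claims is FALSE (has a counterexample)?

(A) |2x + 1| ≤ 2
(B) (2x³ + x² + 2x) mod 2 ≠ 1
(A) x = 1: LHS = |2·1 + 1| = |3| = 3; 3 ≤ 2 — FAILS
(B) x = 1: LHS = (2·1³ + 1² + 2·1) mod 2 = 5 mod 2 = 1; 1 ≠ 1 — FAILS

Answer: Both A and B are false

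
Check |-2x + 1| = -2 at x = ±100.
x = 100: LHS = |-2·100 + 1| = |-199| = 199; 199 = -2 — FAILS
x = -100: LHS = |-2·(-100) + 1| = |201| = 201; 201 = -2 — FAILS

Answer: No, fails for both x = 100 and x = -100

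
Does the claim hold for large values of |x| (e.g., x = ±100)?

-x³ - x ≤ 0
x = 100: LHS = -100³ - 100 = -1000100; -1000100 ≤ 0 — holds
x = -100: LHS = -(-100)³ - (-100) = 1000100; 1000100 ≤ 0 — FAILS

Answer: Partially: holds for x = 100, fails for x = -100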